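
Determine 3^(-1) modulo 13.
3^(-1) ≡ 9 (mod 13). Verification: 3 × 9 = 27 ≡ 1 (mod 13)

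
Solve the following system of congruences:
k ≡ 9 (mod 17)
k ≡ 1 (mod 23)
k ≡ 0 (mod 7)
553

Using the Chinese Remainder Theorem:
M = product of moduli = 2737
For equation 1: M_1 = 161, 161 ≡ 8 (mod 17), inverse of 161 mod 17 is 15 (check: 8 × 15 = 120 ≡ 1 (mod 17))
For equation 2: M_2 = 119, 119 ≡ 4 (mod 23), inverse of 119 mod 23 is 6 (check: 4 × 6 = 24 ≡ 1 (mod 23))
For equation 3: M_3 = 391, 391 ≡ 6 (mod 7), inverse of 391 mod 7 is 6 (check: 6 × 6 = 36 ≡ 1 (mod 7))
Combine: k ≡ Σ r_i×M_i×(M_i⁻¹ mod m_i) = 9×161×15 + 1×119×6 + 0×391×6 = 21735 + 714 + 0 = 22449
22449 mod 2737 = 553
k ≡ 553 (mod 2737)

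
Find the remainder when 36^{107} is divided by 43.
By Fermat: 36^{42} ≡ 1 (mod 43). 107 = 2×42 + 23. So 36^{107} ≡ 36^{23} ≡ 6 (mod 43)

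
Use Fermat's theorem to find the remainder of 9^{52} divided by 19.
4

By Fermat's Little Theorem, a^(p-1) ≡ 1 (mod p) for prime p and gcd(a, p) = 1
Here p = 19, so 9^18 ≡ 1 (mod 19)
We can reduce the exponent: 52 mod 18 = 16
So 9^52 ≡ 9^16 (mod 19)
Computing: 9^16 mod 19 = 4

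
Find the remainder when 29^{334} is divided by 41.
By Fermat: 29^{40} ≡ 1 (mod 41). 334 = 8×40 + 14. So 29^{334} ≡ 29^{14} ≡ 33 (mod 41)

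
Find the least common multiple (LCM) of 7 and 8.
56

First find GCD(7, 8) using the Euclidean algorithm:
7 = 0 × 8 + 7
8 = 1 × 7 + 1
7 = 7 × 1 + 0
GCD(7, 8) = 1

LCM formula: LCM(a, b) = (a × b) / GCD(a, b)
LCM(7, 8) = (7 × 8) / 1
LCM(7, 8) = 56 / 1
LCM(7, 8) = 56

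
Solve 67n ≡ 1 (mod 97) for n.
42

Using Extended Euclidean Algorithm:
gcd(67, 97) = 1
Bezout coefficients: 67 × 42 + 97 × -29 = 1
So 67 × 42 ≡ 1 (mod 97)
The inverse is 42 mod 97 = 42
Verification: 67 × 42 = 2814 = 29 × 97 + 1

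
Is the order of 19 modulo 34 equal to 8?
Yes, ord_34(19) = 8.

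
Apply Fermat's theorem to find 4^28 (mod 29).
By Fermat's Little Theorem, 4^{28} ≡ 1 (mod 29) since 29 is prime and gcd(4, 29) = 1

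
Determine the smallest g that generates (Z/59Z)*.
2

A primitive root g modulo p has order p-1 = 58
Prime divisors of 58: [2, 29]
g is a primitive root iff g^(58/q) ≢ 1 (mod 59) for each prime divisor q
Testing small values:
  g = 2: 2^29 ≡ 58, 2^2 ≡ 4 (mod 59) → none is 1, primitive root!
The smallest primitive root is 2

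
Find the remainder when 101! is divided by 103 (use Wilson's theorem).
(102)! = (101)! × (102) ≡ -1 (mod 103). So (101)! ≡ -1 × (102)^(-1) ≡ (-1)×(-1) = 1 (mod 103)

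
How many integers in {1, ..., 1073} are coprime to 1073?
1008

Prime factorization: 1073 = 29 × 37
Using the formula φ(n) = n × Π(1 - 1/p) for each prime factor p:
φ(1073) = 1073 × (1 - 1/29) × (1 - 1/37)
φ(1073) = 1008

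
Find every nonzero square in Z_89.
QRs mod 89: {1, 2, 4, 5, 8, 9, 10, 11, 16, 17, 18, 20, 21, 22, 25, 32, 34, 36, 39, 40, 42, 44, 45, 47, 49, 50, 53, 55, 57, 64, 67, 68, 69, 71, 72, 73, 78, 79, 80, 81, 84, 85, 87, 88}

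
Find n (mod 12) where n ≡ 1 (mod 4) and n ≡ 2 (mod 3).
M = 4 × 3 = 12. M₁ = 3, y₁ ≡ 3 (mod 4). M₂ = 4, y₂ ≡ 1 (mod 3). n = 1×3×3 + 2×4×1 ≡ 5 (mod 12)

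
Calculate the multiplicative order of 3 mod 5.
Powers of 3 mod 5: 3^1≡3, 3^2≡4, 3^3≡2, 3^4≡1. Order = 4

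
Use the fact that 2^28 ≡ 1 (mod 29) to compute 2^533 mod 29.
By Fermat: 2^{28} ≡ 1 (mod 29). 533 ≡ 1 (mod 28). So 2^{533} ≡ 2^{1} ≡ 2 (mod 29)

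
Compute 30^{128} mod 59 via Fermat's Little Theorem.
26

By Fermat's Little Theorem, a^(p-1) ≡ 1 (mod p) for prime p and gcd(a, p) = 1
Here p = 59, so 30^58 ≡ 1 (mod 59)
We can reduce the exponent: 128 mod 58 = 12
So 30^128 ≡ 30^12 (mod 59)
Computing: 30^12 mod 59 = 26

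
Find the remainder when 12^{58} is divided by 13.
By Fermat: 12^{12} ≡ 1 (mod 13). 58 = 4×12 + 10. So 12^{58} ≡ 12^{10} ≡ 1 (mod 13)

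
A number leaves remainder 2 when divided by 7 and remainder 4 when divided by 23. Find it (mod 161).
M = 7 × 23 = 161. M₁ = 23, y₁ ≡ 4 (mod 7). M₂ = 7, y₂ ≡ 10 (mod 23). y = 2×23×4 + 4×7×10 ≡ 142 (mod 161)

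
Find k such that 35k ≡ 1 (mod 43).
35^(-1) ≡ 16 (mod 43). Verification: 35 × 16 = 560 ≡ 1 (mod 43)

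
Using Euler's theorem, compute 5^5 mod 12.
By Euler: 5^{4} ≡ 1 (mod 12) since gcd(5, 12) = 1. 5 = 1×4 + 1. So 5^{5} ≡ 5^{1} ≡ 5 (mod 12)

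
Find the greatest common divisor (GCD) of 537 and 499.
1

Using the Euclidean algorithm:
537 = 1 × 499 + 38
499 = 13 × 38 + 5
38 = 7 × 5 + 3
5 = 1 × 3 + 2
3 = 1 × 2 + 1
2 = 2 × 1 + 0

GCD(537, 499) = 1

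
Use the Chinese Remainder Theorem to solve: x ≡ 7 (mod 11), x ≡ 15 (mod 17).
117

Using the Chinese Remainder Theorem:
M = product of moduli = 187
For equation 1: M_1 = 17, 17 ≡ 6 (mod 11), inverse of 17 mod 11 is 2 (check: 6 × 2 = 12 ≡ 1 (mod 11))
For equation 2: M_2 = 11, 11 ≡ 11 (mod 17), inverse of 11 mod 17 is 14 (check: 11 × 14 = 154 ≡ 1 (mod 17))
Combine: x ≡ Σ r_i×M_i×(M_i⁻¹ mod m_i) = 7×17×2 + 15×11×14 = 238 + 2310 = 2548
2548 mod 187 = 117
x ≡ 117 (mod 187)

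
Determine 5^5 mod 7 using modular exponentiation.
5 = 4 + 1 (binary 101). Repeated squaring mod 7: 5^1 ≡ 5; 5^2 ≡ 5² = 25 ≡ 4; 5^4 ≡ 4² = 16 ≡ 2. Multiply: 5^5 = 5^4 × 5^1 ≡ 2 × 5 (mod 7): 2 × 5 = 10 ≡ 3. So 5^5 ≡ 3 (mod 7).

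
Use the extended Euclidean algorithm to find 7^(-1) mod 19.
Extended GCD: 7(-8) + 19(3) = 1. So 7^(-1) ≡ 11 ≡ 11 (mod 19). Verify: 7 × 11 = 77 ≡ 1 (mod 19)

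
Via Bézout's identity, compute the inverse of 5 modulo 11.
Extended GCD: 5(-2) + 11(1) = 1. So 5^(-1) ≡ 9 ≡ 9 (mod 11). Verify: 5 × 9 = 45 ≡ 1 (mod 11)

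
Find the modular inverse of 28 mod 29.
28^(-1) ≡ 28 (mod 29). Verification: 28 × 28 = 784 ≡ 1 (mod 29)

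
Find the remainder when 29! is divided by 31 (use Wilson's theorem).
(30)! = (29)! × (30) ≡ -1 (mod 31). So (29)! ≡ -1 × (30)^(-1) ≡ (-1)×(-1) = 1 (mod 31)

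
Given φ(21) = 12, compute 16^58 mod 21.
By Euler: 16^{12} ≡ 1 (mod 21) since gcd(16, 21) = 1. 58 = 4×12 + 10. So 16^{58} ≡ 16^{10} ≡ 16 (mod 21)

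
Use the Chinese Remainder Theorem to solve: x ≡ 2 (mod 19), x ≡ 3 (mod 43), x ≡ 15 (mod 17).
11269

Using the Chinese Remainder Theorem:
M = product of moduli = 13889
For equation 1: M_1 = 731, 731 ≡ 9 (mod 19), inverse of 731 mod 19 is 17 (check: 9 × 17 = 153 ≡ 1 (mod 19))
For equation 2: M_2 = 323, 323 ≡ 22 (mod 43), inverse of 323 mod 43 is 2 (check: 22 × 2 = 44 ≡ 1 (mod 43))
For equation 3: M_3 = 817, 817 ≡ 1 (mod 17), inverse of 817 mod 17 is 1 (check: 1 × 1 = 1 ≡ 1 (mod 17))
Combine: x ≡ Σ r_i×M_i×(M_i⁻¹ mod m_i) = 2×731×17 + 3×323×2 + 15×817×1 = 24854 + 1938 + 12255 = 39047
39047 mod 13889 = 11269
x ≡ 11269 (mod 13889)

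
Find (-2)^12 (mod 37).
Using repeated squaring. (-2) ≡ 35 (mod 37). 12 = 8 + 4 (binary 1100). Repeated squaring mod 37: 35^1 ≡ 35; 35^2 ≡ 35² = 1225 ≡ 4; 35^4 ≡ 4² = 16 ≡ 16; 35^8 ≡ 16² = 256 ≡ 34. Multiply: (-2)^12 ≡ 35^8 × 35^4 ≡ 34 × 16 (mod 37): 34 × 16 = 544 ≡ 26. So (-2)^12 ≡ 26 (mod 37).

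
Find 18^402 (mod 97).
Using Fermat: 18^{96} ≡ 1 (mod 97). 402 ≡ 18 (mod 96). So 18^{402} ≡ 18^{18} ≡ 33 (mod 97)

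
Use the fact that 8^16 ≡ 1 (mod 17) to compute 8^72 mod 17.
By Fermat: 8^{16} ≡ 1 (mod 17). 72 = 4×16 + 8. So 8^{72} ≡ 8^{8} ≡ 1 (mod 17)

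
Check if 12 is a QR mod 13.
By Euler's criterion: 12^{6} ≡ 1 (mod 13). Since this equals 1, 12 is a QR.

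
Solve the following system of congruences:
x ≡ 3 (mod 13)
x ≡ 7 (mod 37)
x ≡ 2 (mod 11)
3929

Using the Chinese Remainder Theorem:
M = product of moduli = 5291
For equation 1: M_1 = 407, 407 ≡ 4 (mod 13), inverse of 407 mod 13 is 10 (check: 4 × 10 = 40 ≡ 1 (mod 13))
For equation 2: M_2 = 143, 143 ≡ 32 (mod 37), inverse of 143 mod 37 is 22 (check: 32 × 22 = 704 ≡ 1 (mod 37))
For equation 3: M_3 = 481, 481 ≡ 8 (mod 11), inverse of 481 mod 11 is 7 (check: 8 × 7 = 56 ≡ 1 (mod 11))
Combine: x ≡ Σ r_i×M_i×(M_i⁻¹ mod m_i) = 3×407×10 + 7×143×22 + 2×481×7 = 12210 + 22022 + 6734 = 40966
40966 mod 5291 = 3929
x ≡ 3929 (mod 5291)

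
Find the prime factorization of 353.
353

Divide by primes starting from smallest:
353 ÷ 353 = 1

353 = 353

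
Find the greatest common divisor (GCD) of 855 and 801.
9

Using the Euclidean algorithm:
855 = 1 × 801 + 54
801 = 14 × 54 + 45
54 = 1 × 45 + 9
45 = 5 × 9 + 0

GCD(855, 801) = 9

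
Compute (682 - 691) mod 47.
38

(682 - 691) = -9
-9 mod 47 = 38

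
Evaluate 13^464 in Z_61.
Using Fermat: 13^{60} ≡ 1 (mod 61). 464 ≡ 44 (mod 60). So 13^{464} ≡ 13^{44} ≡ 47 (mod 61)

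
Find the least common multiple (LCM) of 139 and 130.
18070

First find GCD(139, 130) using the Euclidean algorithm:
139 = 1 × 130 + 9
130 = 14 × 9 + 4
9 = 2 × 4 + 1
4 = 4 × 1 + 0
GCD(139, 130) = 1

LCM formula: LCM(a, b) = (a × b) / GCD(a, b)
LCM(139, 130) = (139 × 130) / 1
LCM(139, 130) = 18070 / 1
LCM(139, 130) = 18070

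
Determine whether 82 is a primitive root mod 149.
p - 1 = 148 has prime divisors 2, 37. Check 82^(148/q) mod 149 for each: 82^(148/2) = 82^74 ≡ 1, 82^(148/37) = 82^4 ≡ 63 (mod 149). Since 82^74 ≡ 1 (mod 149), the order of 82 divides 74 (in fact the order is 74) ≠ 148, so it is not a primitive root.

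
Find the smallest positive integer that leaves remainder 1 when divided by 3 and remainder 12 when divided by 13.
M = 3 × 13 = 39. M₁ = 13, y₁ ≡ 1 (mod 3). M₂ = 3, y₂ ≡ 9 (mod 13). n = 1×13×1 + 12×3×9 ≡ 25 (mod 39). The smallest positive such number is 25.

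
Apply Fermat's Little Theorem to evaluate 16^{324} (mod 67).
24

By Fermat's Little Theorem, a^(p-1) ≡ 1 (mod p) for prime p and gcd(a, p) = 1
Here p = 67, so 16^66 ≡ 1 (mod 67)
We can reduce the exponent: 324 mod 66 = 60
So 16^324 ≡ 16^60 (mod 67)
Computing: 16^60 mod 67 = 24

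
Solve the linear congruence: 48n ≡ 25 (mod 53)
48

Since gcd(48, 53) = 1 divides 25, a solution exists.
Multiply both sides by the inverse of 48 mod 53:
  48^(-1) mod 53 = 21
  x ≡ 21 × 25 ≡ 525 ≡ 48 (mod 53)
Verification: 48 × 48 = 2304 = 43 × 53 + 25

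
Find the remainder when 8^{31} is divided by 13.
By Fermat: 8^{12} ≡ 1 (mod 13). 31 = 2×12 + 7. So 8^{31} ≡ 8^{7} ≡ 5 (mod 13)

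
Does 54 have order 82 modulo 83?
p - 1 = 82 has prime divisors 2, 41. Check 54^(82/q) mod 83 for each: 54^(82/2) = 54^41 ≡ 82, 54^(82/41) = 54^2 ≡ 11 (mod 83). None of these is 1, so 54 has order 82 = φ(83), so it is a primitive root mod 83.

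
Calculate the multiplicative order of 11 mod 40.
Powers of 11 mod 40: 11^1≡11, 11^2≡1. Order = 2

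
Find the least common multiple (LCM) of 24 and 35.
840

First find GCD(24, 35) using the Euclidean algorithm:
24 = 0 × 35 + 24
35 = 1 × 24 + 11
24 = 2 × 11 + 2
11 = 5 × 2 + 1
2 = 2 × 1 + 0
GCD(24, 35) = 1

LCM formula: LCM(a, b) = (a × b) / GCD(a, b)
LCM(24, 35) = (24 × 35) / 1
LCM(24, 35) = 840 / 1
LCM(24, 35) = 840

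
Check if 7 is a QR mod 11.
By Euler's criterion: 7^{5} ≡ 10 (mod 11). Since this equals -1 (≡ 10), 7 is not a QR.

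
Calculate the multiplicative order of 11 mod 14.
Powers of 11 mod 14: 11^1≡11, 11^2≡9, 11^3≡1. Order = 3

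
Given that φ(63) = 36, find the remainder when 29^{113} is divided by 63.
By Euler: 29^{36} ≡ 1 (mod 63) since gcd(29, 63) = 1. 113 = 3×36 + 5. So 29^{113} ≡ 29^{5} ≡ 50 (mod 63)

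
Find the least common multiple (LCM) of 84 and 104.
2184

First find GCD(84, 104) using the Euclidean algorithm:
84 = 0 × 104 + 84
104 = 1 × 84 + 20
84 = 4 × 20 + 4
20 = 5 × 4 + 0
GCD(84, 104) = 4

LCM formula: LCM(a, b) = (a × b) / GCD(a, b)
LCM(84, 104) = (84 × 104) / 4
LCM(84, 104) = 8736 / 4
LCM(84, 104) = 2184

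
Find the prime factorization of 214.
2 × 107

Divide by primes starting from smallest:
214 ÷ 2 = 107
107 ÷ 107 = 1

214 = 2 × 107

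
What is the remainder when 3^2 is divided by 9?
2 = 2 (binary 10). Repeated squaring mod 9: 3^1 ≡ 3; 3^2 ≡ 3² = 9 ≡ 0. So 3^2 ≡ 0 (mod 9).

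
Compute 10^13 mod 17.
Using repeated squaring. 13 = 8 + 4 + 1 (binary 1101). Repeated squaring mod 17: 10^1 ≡ 10; 10^2 ≡ 10² = 100 ≡ 15; 10^4 ≡ 15² = 225 ≡ 4; 10^8 ≡ 4² = 16 ≡ 16. Multiply: 10^13 = 10^8 × 10^4 × 10^1 ≡ 16 × 4 × 10 (mod 17): 16 × 4 = 64 ≡ 13; 13 × 10 = 130 ≡ 11. So 10^13 ≡ 11 (mod 17).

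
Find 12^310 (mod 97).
Using Fermat: 12^{96} ≡ 1 (mod 97). 310 ≡ 22 (mod 96). So 12^{310} ≡ 12^{22} ≡ 33 (mod 97)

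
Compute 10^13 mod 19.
Using repeated squaring. 13 = 8 + 4 + 1 (binary 1101). Repeated squaring mod 19: 10^1 ≡ 10; 10^2 ≡ 10² = 100 ≡ 5; 10^4 ≡ 5² = 25 ≡ 6; 10^8 ≡ 6² = 36 ≡ 17. Multiply: 10^13 = 10^8 × 10^4 × 10^1 ≡ 17 × 6 × 10 (mod 19): 17 × 6 = 102 ≡ 7; 7 × 10 = 70 ≡ 13. So 10^13 ≡ 13 (mod 19).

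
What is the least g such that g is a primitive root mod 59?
p - 1 = 58 has prime divisors 2, 29. h is a primitive root mod 59 iff h^(58/q) ≢ 1 (mod 59) for each such q.
h = 2: 2^29 ≡ 58, 2^2 ≡ 4 (mod 59); none is 1, so 2 has order 58 and is a primitive root.
The smallest primitive root mod 59 is g = 2.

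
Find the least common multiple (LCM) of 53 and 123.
6519

First find GCD(53, 123) using the Euclidean algorithm:
53 = 0 × 123 + 53
123 = 2 × 53 + 17
53 = 3 × 17 + 2
17 = 8 × 2 + 1
2 = 2 × 1 + 0
GCD(53, 123) = 1

LCM formula: LCM(a, b) = (a × b) / GCD(a, b)
LCM(53, 123) = (53 × 123) / 1
LCM(53, 123) = 6519 / 1
LCM(53, 123) = 6519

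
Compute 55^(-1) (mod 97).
30

Using Extended Euclidean Algorithm:
gcd(55, 97) = 1
Bezout coefficients: 55 × 30 + 97 × -17 = 1
So 55 × 30 ≡ 1 (mod 97)
The inverse is 30 mod 97 = 30
Verification: 55 × 30 = 1650 = 17 × 97 + 1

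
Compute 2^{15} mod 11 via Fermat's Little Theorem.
10

By Fermat's Little Theorem, a^(p-1) ≡ 1 (mod p) for prime p and gcd(a, p) = 1
Here p = 11, so 2^10 ≡ 1 (mod 11)
We can reduce the exponent: 15 mod 10 = 5
So 2^15 ≡ 2^5 (mod 11)
Computing: 2^5 mod 11 = 10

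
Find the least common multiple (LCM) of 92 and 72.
1656

First find GCD(92, 72) using the Euclidean algorithm:
92 = 1 × 72 + 20
72 = 3 × 20 + 12
20 = 1 × 12 + 8
12 = 1 × 8 + 4
8 = 2 × 4 + 0
GCD(92, 72) = 4

LCM formula: LCM(a, b) = (a × b) / GCD(a, b)
LCM(92, 72) = (92 × 72) / 4
LCM(92, 72) = 6624 / 4
LCM(92, 72) = 1656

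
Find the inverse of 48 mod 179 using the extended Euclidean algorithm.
Extended GCD: 48(-41) + 179(11) = 1. So 48^(-1) ≡ 138 ≡ 138 (mod 179). Verify: 48 × 138 = 6624 ≡ 1 (mod 179)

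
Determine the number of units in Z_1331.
1210

Prime factorization: 1331 = 11^3
Using the formula φ(n) = n × Π(1 - 1/p) for each prime factor p:
φ(1331) = 1331 × (1 - 1/11)
φ(1331) = 1210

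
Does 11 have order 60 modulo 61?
p - 1 = 60 has prime divisors 2, 3, 5. Check 11^(60/q) mod 61 for each: 11^(60/2) = 11^30 ≡ 60, 11^(60/3) = 11^20 ≡ 1, 11^(60/5) = 11^12 ≡ 1 (mod 61). Since 11^20 ≡ 1 (mod 61), the order of 11 divides 20 (in fact the order is 4) ≠ 60, so it is not a primitive root.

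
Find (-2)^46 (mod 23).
Using Fermat: (-2)^{22} ≡ 1 (mod 23). 46 ≡ 2 (mod 22). So (-2)^{46} ≡ (-2)^{2} ≡ 4 (mod 23)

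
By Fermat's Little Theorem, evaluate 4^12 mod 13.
By Fermat's Little Theorem, 4^{12} ≡ 1 (mod 13) since 13 is prime and gcd(4, 13) = 1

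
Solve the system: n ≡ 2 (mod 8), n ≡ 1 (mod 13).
M = 8 × 13 = 104. M₁ = 13, y₁ ≡ 5 (mod 8). M₂ = 8, y₂ ≡ 5 (mod 13). n = 2×13×5 + 1×8×5 ≡ 66 (mod 104)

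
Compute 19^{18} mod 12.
1

Using successive squaring:
Binary expansion of 18: 10010
Powers of 19 mod 12 (each is the square of the previous):
  19^1 ≡ 7 (mod 12)
  19^2 ≡ 7² = 49 ≡ 1 (mod 12)
  19^4 ≡ 1² = 1 ≡ 1 (mod 12)
  19^8 ≡ 1² = 1 ≡ 1 (mod 12)
  19^16 ≡ 1² = 1 ≡ 1 (mod 12)
18 = 16 + 2, so 19^18 = 19^16 × 19^2 ≡ 1 × 1 (mod 12)
Multiplying step by step:
  1 × 1 = 1 ≡ 1 (mod 12)
Result: 19^18 ≡ 1 (mod 12)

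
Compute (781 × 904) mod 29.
19

(781 × 904) = 706024
706024 mod 29 = 19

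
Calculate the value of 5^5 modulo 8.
5 = 4 + 1 (binary 101). Repeated squaring mod 8: 5^1 ≡ 5; 5^2 ≡ 5² = 25 ≡ 1; 5^4 ≡ 1² = 1 ≡ 1. Multiply: 5^5 = 5^4 × 5^1 ≡ 1 × 5 (mod 8): 1 × 5 = 5 ≡ 5. So 5^5 ≡ 5 (mod 8).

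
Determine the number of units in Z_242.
110

Prime factorization: 242 = 2 × 11^2
Using the formula φ(n) = n × Π(1 - 1/p) for each prime factor p:
φ(242) = 242 × (1 - 1/2) × (1 - 1/11)
φ(242) = 110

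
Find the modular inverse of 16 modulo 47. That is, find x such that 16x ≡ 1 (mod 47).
3

Using Extended Euclidean Algorithm:
gcd(16, 47) = 1
Bezout coefficients: 16 × 3 + 47 × -1 = 1
So 16 × 3 ≡ 1 (mod 47)
The inverse is 3 mod 47 = 3
Verification: 16 × 3 = 48 = 1 × 47 + 1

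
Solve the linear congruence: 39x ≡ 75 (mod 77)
73

Since gcd(39, 77) = 1 divides 75, a solution exists.
Multiply both sides by the inverse of 39 mod 77:
  39^(-1) mod 77 = 2
  x ≡ 2 × 75 ≡ 150 ≡ 73 (mod 77)
Verification: 39 × 73 = 2847 = 36 × 77 + 75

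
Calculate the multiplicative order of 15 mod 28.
Powers of 15 mod 28: 15^1≡15, 15^2≡1. Order = 2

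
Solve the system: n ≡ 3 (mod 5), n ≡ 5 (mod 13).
M = 5 × 13 = 65. M₁ = 13, y₁ ≡ 2 (mod 5). M₂ = 5, y₂ ≡ 8 (mod 13). n = 3×13×2 + 5×5×8 ≡ 18 (mod 65)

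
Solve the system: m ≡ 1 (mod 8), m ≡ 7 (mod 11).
M = 8 × 11 = 88. M₁ = 11, y₁ ≡ 3 (mod 8). M₂ = 8, y₂ ≡ 7 (mod 11). m = 1×11×3 + 7×8×7 ≡ 73 (mod 88)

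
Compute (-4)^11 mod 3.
Using Fermat: (-4)^{2} ≡ 1 (mod 3). 11 ≡ 1 (mod 2). So (-4)^{11} ≡ (-4)^{1} ≡ 2 (mod 3)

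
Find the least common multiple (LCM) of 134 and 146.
9782

First find GCD(134, 146) using the Euclidean algorithm:
134 = 0 × 146 + 134
146 = 1 × 134 + 12
134 = 11 × 12 + 2
12 = 6 × 2 + 0
GCD(134, 146) = 2

LCM formula: LCM(a, b) = (a × b) / GCD(a, b)
LCM(134, 146) = (134 × 146) / 2
LCM(134, 146) = 19564 / 2
LCM(134, 146) = 9782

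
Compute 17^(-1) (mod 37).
17^(-1) ≡ 24 (mod 37). Verification: 17 × 24 = 408 ≡ 1 (mod 37)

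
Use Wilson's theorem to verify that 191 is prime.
(190)! mod 191 = 190. Since this equals -1 (mod 191), Wilson confirms 191 is prime.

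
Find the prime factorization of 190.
2 × 5 × 19

Divide by primes starting from smallest:
190 ÷ 2 = 95
95 ÷ 5 = 19
19 ÷ 19 = 1

190 = 2 × 5 × 19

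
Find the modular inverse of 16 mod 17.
16^(-1) ≡ 16 (mod 17). Verification: 16 × 16 = 256 ≡ 1 (mod 17)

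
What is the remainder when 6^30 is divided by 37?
Using repeated squaring. 30 = 16 + 8 + 4 + 2 (binary 11110). Repeated squaring mod 37: 6^1 ≡ 6; 6^2 ≡ 6² = 36 ≡ 36; 6^4 ≡ 36² = 1296 ≡ 1; 6^8 ≡ 1² = 1 ≡ 1; 6^16 ≡ 1² = 1 ≡ 1. Multiply: 6^30 = 6^16 × 6^8 × 6^4 × 6^2 ≡ 1 × 1 × 1 × 36 (mod 37): 1 × 1 = 1 ≡ 1; 1 × 1 = 1 ≡ 1; 1 × 36 = 36 ≡ 36. So 6^30 ≡ 36 (mod 37).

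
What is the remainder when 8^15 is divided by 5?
Using Fermat: 8^{4} ≡ 1 (mod 5). 15 ≡ 3 (mod 4). So 8^{15} ≡ 8^{3} ≡ 2 (mod 5)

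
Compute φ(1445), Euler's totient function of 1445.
1088

Prime factorization: 1445 = 5 × 17^2
Using the formula φ(n) = n × Π(1 - 1/p) for each prime factor p:
φ(1445) = 1445 × (1 - 1/5) × (1 - 1/17)
φ(1445) = 1088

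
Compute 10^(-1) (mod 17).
10^(-1) ≡ 12 (mod 17). Verification: 10 × 12 = 120 ≡ 1 (mod 17)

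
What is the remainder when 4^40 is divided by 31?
Using Fermat: 4^{30} ≡ 1 (mod 31). 40 ≡ 10 (mod 30). So 4^{40} ≡ 4^{10} ≡ 1 (mod 31)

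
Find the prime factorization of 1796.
2^2 × 449

Divide by primes starting from smallest:
1796 ÷ 2 = 898
898 ÷ 2 = 449
449 ÷ 449 = 1

1796 = 2^2 × 449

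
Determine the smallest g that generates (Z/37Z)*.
2

A primitive root g modulo p has order p-1 = 36
Prime divisors of 36: [2, 3]
g is a primitive root iff g^(36/q) ≢ 1 (mod 37) for each prime divisor q
Testing small values:
  g = 2: 2^18 ≡ 36, 2^12 ≡ 26 (mod 37) → none is 1, primitive root!
The smallest primitive root is 2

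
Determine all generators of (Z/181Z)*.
Primitive roots mod 181: {2, 10, 18, 21, 23, 24, 28, 41, 47, 50, 53, 54, 57, 58, 63, 66, 69, 76, 77, 78, 83, 84, 85, 90, 91, 96, 97, 98, 103, 104, 105, 112, 115, 118, 123, 124, 127, 128, 131, 134, 140, 153, 157, 158, 160, 163, 171, 179}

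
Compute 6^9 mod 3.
6 ≡ 0 (mod 3). 9 = 8 + 1 (binary 1001). Repeated squaring mod 3: 0^1 ≡ 0; 0^2 ≡ 0² = 0 ≡ 0; 0^4 ≡ 0² = 0 ≡ 0; 0^8 ≡ 0² = 0 ≡ 0. Multiply: 6^9 ≡ 0^8 × 0^1 ≡ 0 × 0 (mod 3): 0 × 0 = 0 ≡ 0. So 6^9 ≡ 0 (mod 3).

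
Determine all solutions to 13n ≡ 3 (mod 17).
12

Since gcd(13, 17) = 1 divides 3, a solution exists.
Multiply both sides by the inverse of 13 mod 17:
  13^(-1) mod 17 = 4
  x ≡ 4 × 3 ≡ 12 ≡ 12 (mod 17)
Verification: 13 × 12 = 156 = 9 × 17 + 3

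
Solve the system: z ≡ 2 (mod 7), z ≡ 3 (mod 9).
M = 7 × 9 = 63. M₁ = 9, y₁ ≡ 4 (mod 7). M₂ = 7, y₂ ≡ 4 (mod 9). z = 2×9×4 + 3×7×4 ≡ 30 (mod 63)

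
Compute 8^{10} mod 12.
4

Using successive squaring:
Binary expansion of 10: 1010
Powers of 8 mod 12 (each is the square of the previous):
  8^1 ≡ 8 (mod 12)
  8^2 ≡ 8² = 64 ≡ 4 (mod 12)
  8^4 ≡ 4² = 16 ≡ 4 (mod 12)
  8^8 ≡ 4² = 16 ≡ 4 (mod 12)
10 = 8 + 2, so 8^10 = 8^8 × 8^2 ≡ 4 × 4 (mod 12)
Multiplying step by step:
  4 × 4 = 16 ≡ 4 (mod 12)
Result: 8^10 ≡ 4 (mod 12)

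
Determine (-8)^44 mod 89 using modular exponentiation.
Using repeated squaring. (-8) ≡ 81 (mod 89). 44 = 32 + 8 + 4 (binary 101100). Repeated squaring mod 89: 81^1 ≡ 81; 81^2 ≡ 81² = 6561 ≡ 64; 81^4 ≡ 64² = 4096 ≡ 2; 81^8 ≡ 2² = 4 ≡ 4; 81^16 ≡ 4² = 16 ≡ 16; 81^32 ≡ 16² = 256 ≡ 78. Multiply: (-8)^44 ≡ 81^32 × 81^8 × 81^4 ≡ 78 × 4 × 2 (mod 89): 78 × 4 = 312 ≡ 45; 45 × 2 = 90 ≡ 1. So (-8)^44 ≡ 1 (mod 89).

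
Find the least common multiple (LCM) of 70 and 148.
5180

First find GCD(70, 148) using the Euclidean algorithm:
70 = 0 × 148 + 70
148 = 2 × 70 + 8
70 = 8 × 8 + 6
8 = 1 × 6 + 2
6 = 3 × 2 + 0
GCD(70, 148) = 2

LCM formula: LCM(a, b) = (a × b) / GCD(a, b)
LCM(70, 148) = (70 × 148) / 2
LCM(70, 148) = 10360 / 2
LCM(70, 148) = 5180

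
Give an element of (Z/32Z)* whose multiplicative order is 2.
15 has order 2 mod 32 since 15^{2} ≡ 1 (mod 32) and no smaller power works.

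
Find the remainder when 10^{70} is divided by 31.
By Fermat: 10^{30} ≡ 1 (mod 31). 70 = 2×30 + 10. So 10^{70} ≡ 10^{10} ≡ 5 (mod 31)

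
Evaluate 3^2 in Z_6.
2 = 2 (binary 10). Repeated squaring mod 6: 3^1 ≡ 3; 3^2 ≡ 3² = 9 ≡ 3. So 3^2 ≡ 3 (mod 6).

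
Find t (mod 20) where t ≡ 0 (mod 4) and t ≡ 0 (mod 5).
M = 4 × 5 = 20. M₁ = 5, y₁ ≡ 1 (mod 4). M₂ = 4, y₂ ≡ 4 (mod 5). t = 0×5×1 + 0×4×4 ≡ 0 (mod 20)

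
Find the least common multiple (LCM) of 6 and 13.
78

First find GCD(6, 13) using the Euclidean algorithm:
6 = 0 × 13 + 6
13 = 2 × 6 + 1
6 = 6 × 1 + 0
GCD(6, 13) = 1

LCM formula: LCM(a, b) = (a × b) / GCD(a, b)
LCM(6, 13) = (6 × 13) / 1
LCM(6, 13) = 78 / 1
LCM(6, 13) = 78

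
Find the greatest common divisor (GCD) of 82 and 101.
1

Using the Euclidean algorithm:
82 = 0 × 101 + 82
101 = 1 × 82 + 19
82 = 4 × 19 + 6
19 = 3 × 6 + 1
6 = 6 × 1 + 0

GCD(82, 101) = 1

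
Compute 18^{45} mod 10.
8

Using successive squaring:
Binary expansion of 45: 101101
Powers of 18 mod 10 (each is the square of the previous):
  18^1 ≡ 8 (mod 10)
  18^2 ≡ 8² = 64 ≡ 4 (mod 10)
  18^4 ≡ 4² = 16 ≡ 6 (mod 10)
  18^8 ≡ 6² = 36 ≡ 6 (mod 10)
  18^16 ≡ 6² = 36 ≡ 6 (mod 10)
  18^32 ≡ 6² = 36 ≡ 6 (mod 10)
45 = 32 + 8 + 4 + 1, so 18^45 = 18^32 × 18^8 × 18^4 × 18^1 ≡ 6 × 6 × 6 × 8 (mod 10)
Multiplying step by step:
  6 × 6 = 36 ≡ 6 (mod 10)
  6 × 6 = 36 ≡ 6 (mod 10)
  6 × 8 = 48 ≡ 8 (mod 10)
Result: 18^45 ≡ 8 (mod 10)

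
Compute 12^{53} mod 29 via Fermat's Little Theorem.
12

By Fermat's Little Theorem, a^(p-1) ≡ 1 (mod p) for prime p and gcd(a, p) = 1
Here p = 29, so 12^28 ≡ 1 (mod 29)
We can reduce the exponent: 53 mod 28 = 25
So 12^53 ≡ 12^25 (mod 29)
Computing: 12^25 mod 29 = 12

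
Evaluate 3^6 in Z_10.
6 = 4 + 2 (binary 110). Repeated squaring mod 10: 3^1 ≡ 3; 3^2 ≡ 3² = 9 ≡ 9; 3^4 ≡ 9² = 81 ≡ 1. Multiply: 3^6 = 3^4 × 3^2 ≡ 1 × 9 (mod 10): 1 × 9 = 9 ≡ 9. So 3^6 ≡ 9 (mod 10).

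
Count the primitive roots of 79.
24

The number of primitive roots modulo p is φ(p-1) = φ(78)
φ(78) = 24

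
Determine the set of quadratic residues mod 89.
QRs mod 89: {1, 2, 4, 5, 8, 9, 10, 11, 16, 17, 18, 20, 21, 22, 25, 32, 34, 36, 39, 40, 42, 44, 45, 47, 49, 50, 53, 55, 57, 64, 67, 68, 69, 71, 72, 73, 78, 79, 80, 81, 84, 85, 87, 88}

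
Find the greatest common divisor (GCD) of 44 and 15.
1

Using the Euclidean algorithm:
44 = 2 × 15 + 14
15 = 1 × 14 + 1
14 = 14 × 1 + 0

GCD(44, 15) = 1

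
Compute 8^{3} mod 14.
8

Using successive squaring:
Binary expansion of 3: 11
Powers of 8 mod 14 (each is the square of the previous):
  8^1 ≡ 8 (mod 14)
  8^2 ≡ 8² = 64 ≡ 8 (mod 14)
3 = 2 + 1, so 8^3 = 8^2 × 8^1 ≡ 8 × 8 (mod 14)
Multiplying step by step:
  8 × 8 = 64 ≡ 8 (mod 14)
Result: 8^3 ≡ 8 (mod 14)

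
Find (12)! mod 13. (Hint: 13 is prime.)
By Wilson's theorem, (12)! ≡ -1 ≡ 12 (mod 13)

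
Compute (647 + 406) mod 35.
3

(647 + 406) = 1053
1053 mod 35 = 3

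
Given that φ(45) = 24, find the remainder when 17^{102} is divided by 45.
By Euler: 17^{24} ≡ 1 (mod 45) since gcd(17, 45) = 1. 102 = 4×24 + 6. So 17^{102} ≡ 17^{6} ≡ 19 (mod 45)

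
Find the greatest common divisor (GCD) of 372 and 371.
1

Using the Euclidean algorithm:
372 = 1 × 371 + 1
371 = 371 × 1 + 0

GCD(372, 371) = 1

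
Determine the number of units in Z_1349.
1260

Prime factorization: 1349 = 19 × 71
Using the formula φ(n) = n × Π(1 - 1/p) for each prime factor p:
φ(1349) = 1349 × (1 - 1/19) × (1 - 1/71)
φ(1349) = 1260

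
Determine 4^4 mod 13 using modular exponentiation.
4 = 4 (binary 100). Repeated squaring mod 13: 4^1 ≡ 4; 4^2 ≡ 4² = 16 ≡ 3; 4^4 ≡ 3² = 9 ≡ 9. So 4^4 ≡ 9 (mod 13).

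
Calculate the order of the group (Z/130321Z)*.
123462

Prime factorization: 130321 = 19^4
Using the formula φ(n) = n × Π(1 - 1/p) for each prime factor p:
φ(130321) = 130321 × (1 - 1/19)
φ(130321) = 123462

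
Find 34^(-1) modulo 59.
33

Using Extended Euclidean Algorithm:
gcd(34, 59) = 1
Bezout coefficients: 34 × -26 + 59 × 15 = 1
So 34 × -26 ≡ 1 (mod 59)
The inverse is -26 mod 59 = 33
Verification: 34 × 33 = 1122 = 19 × 59 + 1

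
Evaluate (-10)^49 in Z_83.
Using repeated squaring. (-10) ≡ 73 (mod 83). 49 = 32 + 16 + 1 (binary 110001). Repeated squaring mod 83: 73^1 ≡ 73; 73^2 ≡ 73² = 5329 ≡ 17; 73^4 ≡ 17² = 289 ≡ 40; 73^8 ≡ 40² = 1600 ≡ 23; 73^16 ≡ 23² = 529 ≡ 31; 73^32 ≡ 31² = 961 ≡ 48. Multiply: (-10)^49 ≡ 73^32 × 73^16 × 73^1 ≡ 48 × 31 × 73 (mod 83): 48 × 31 = 1488 ≡ 77; 77 × 73 = 5621 ≡ 60. So (-10)^49 ≡ 60 (mod 83).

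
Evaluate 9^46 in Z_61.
Using repeated squaring. 46 = 32 + 8 + 4 + 2 (binary 101110). Repeated squaring mod 61: 9^1 ≡ 9; 9^2 ≡ 9² = 81 ≡ 20; 9^4 ≡ 20² = 400 ≡ 34; 9^8 ≡ 34² = 1156 ≡ 58; 9^16 ≡ 58² = 3364 ≡ 9; 9^32 ≡ 9² = 81 ≡ 20. Multiply: 9^46 = 9^32 × 9^8 × 9^4 × 9^2 ≡ 20 × 58 × 34 × 20 (mod 61): 20 × 58 = 1160 ≡ 1; 1 × 34 = 34 ≡ 34; 34 × 20 = 680 ≡ 9. So 9^46 ≡ 9 (mod 61).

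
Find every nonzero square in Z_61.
QRs mod 61: {1, 3, 4, 5, 9, 12, 13, 14, 15, 16, 19, 20, 22, 25, 27, 34, 36, 39, 41, 42, 45, 46, 47, 48, 49, 52, 56, 57, 58, 60}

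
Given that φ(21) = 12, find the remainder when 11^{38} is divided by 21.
By Euler: 11^{12} ≡ 1 (mod 21) since gcd(11, 21) = 1. 38 = 3×12 + 2. So 11^{38} ≡ 11^{2} ≡ 16 (mod 21)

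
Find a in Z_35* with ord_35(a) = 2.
6 has order 2 mod 35 since 6^{2} ≡ 1 (mod 35) and no smaller power works.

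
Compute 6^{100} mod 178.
44

Using successive squaring:
Binary expansion of 100: 1100100
Powers of 6 mod 178 (each is the square of the previous):
  6^1 ≡ 6 (mod 178)
  6^2 ≡ 6² = 36 ≡ 36 (mod 178)
  6^4 ≡ 36² = 1296 ≡ 50 (mod 178)
  6^8 ≡ 50² = 2500 ≡ 8 (mod 178)
  6^16 ≡ 8² = 64 ≡ 64 (mod 178)
  6^32 ≡ 64² = 4096 ≡ 2 (mod 178)
  6^64 ≡ 2² = 4 ≡ 4 (mod 178)
100 = 64 + 32 + 4, so 6^100 = 6^64 × 6^32 × 6^4 ≡ 4 × 2 × 50 (mod 178)
Multiplying step by step:
  4 × 2 = 8 ≡ 8 (mod 178)
  8 × 50 = 400 ≡ 44 (mod 178)
Result: 6^100 ≡ 44 (mod 178)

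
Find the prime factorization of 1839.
3 × 613

Divide by primes starting from smallest:
1839 ÷ 3 = 613
613 ÷ 613 = 1

1839 = 3 × 613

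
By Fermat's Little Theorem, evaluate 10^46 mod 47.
By Fermat's Little Theorem, 10^{46} ≡ 1 (mod 47) since 47 is prime and gcd(10, 47) = 1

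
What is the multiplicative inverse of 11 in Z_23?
11^(-1) ≡ 21 (mod 23). Verification: 11 × 21 = 231 ≡ 1 (mod 23)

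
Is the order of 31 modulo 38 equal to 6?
Yes, ord_38(31) = 6.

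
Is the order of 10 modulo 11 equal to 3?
No, the actual order is 2, not 3.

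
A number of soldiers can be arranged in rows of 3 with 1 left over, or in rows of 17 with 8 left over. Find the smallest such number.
M = 3 × 17 = 51. M₁ = 17, y₁ ≡ 2 (mod 3). M₂ = 3, y₂ ≡ 6 (mod 17). x = 1×17×2 + 8×3×6 ≡ 25 (mod 51). The smallest positive such number is 25.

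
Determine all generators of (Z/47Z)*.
Primitive roots mod 47: {5, 10, 11, 13, 15, 19, 20, 22, 23, 26, 29, 30, 31, 33, 35, 38, 39, 40, 41, 43, 44, 45}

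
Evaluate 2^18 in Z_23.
Using repeated squaring. 18 = 16 + 2 (binary 10010). Repeated squaring mod 23: 2^1 ≡ 2; 2^2 ≡ 2² = 4 ≡ 4; 2^4 ≡ 4² = 16 ≡ 16; 2^8 ≡ 16² = 256 ≡ 3; 2^16 ≡ 3² = 9 ≡ 9. Multiply: 2^18 = 2^16 × 2^2 ≡ 9 × 4 (mod 23): 9 × 4 = 36 ≡ 13. So 2^18 ≡ 13 (mod 23).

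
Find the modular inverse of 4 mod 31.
4^(-1) ≡ 8 (mod 31). Verification: 4 × 8 = 32 ≡ 1 (mod 31)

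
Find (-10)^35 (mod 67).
Using repeated squaring. (-10) ≡ 57 (mod 67). 35 = 32 + 2 + 1 (binary 100011). Repeated squaring mod 67: 57^1 ≡ 57; 57^2 ≡ 57² = 3249 ≡ 33; 57^4 ≡ 33² = 1089 ≡ 17; 57^8 ≡ 17² = 289 ≡ 21; 57^16 ≡ 21² = 441 ≡ 39; 57^32 ≡ 39² = 1521 ≡ 47. Multiply: (-10)^35 ≡ 57^32 × 57^2 × 57^1 ≡ 47 × 33 × 57 (mod 67): 47 × 33 = 1551 ≡ 10; 10 × 57 = 570 ≡ 34. So (-10)^35 ≡ 34 (mod 67).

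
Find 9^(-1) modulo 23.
18

Using Extended Euclidean Algorithm:
gcd(9, 23) = 1
Bezout coefficients: 9 × -5 + 23 × 2 = 1
So 9 × -5 ≡ 1 (mod 23)
The inverse is -5 mod 23 = 18
Verification: 9 × 18 = 162 = 7 × 23 + 1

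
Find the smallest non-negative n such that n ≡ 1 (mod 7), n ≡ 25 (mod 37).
99

Using the Chinese Remainder Theorem:
M = product of moduli = 259
For equation 1: M_1 = 37, 37 ≡ 2 (mod 7), inverse of 37 mod 7 is 4 (check: 2 × 4 = 8 ≡ 1 (mod 7))
For equation 2: M_2 = 7, 7 ≡ 7 (mod 37), inverse of 7 mod 37 is 16 (check: 7 × 16 = 112 ≡ 1 (mod 37))
Combine: n ≡ Σ r_i×M_i×(M_i⁻¹ mod m_i) = 1×37×4 + 25×7×16 = 148 + 2800 = 2948
2948 mod 259 = 99
n ≡ 99 (mod 259)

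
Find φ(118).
58

Prime factorization: 118 = 2 × 59
Using the formula φ(n) = n × Π(1 - 1/p) for each prime factor p:
φ(118) = 118 × (1 - 1/2) × (1 - 1/59)
φ(118) = 58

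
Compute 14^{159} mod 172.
140

Using successive squaring:
Binary expansion of 159: 10011111
Powers of 14 mod 172 (each is the square of the previous):
  14^1 ≡ 14 (mod 172)
  14^2 ≡ 14² = 196 ≡ 24 (mod 172)
  14^4 ≡ 24² = 576 ≡ 60 (mod 172)
  14^8 ≡ 60² = 3600 ≡ 160 (mod 172)
  14^16 ≡ 160² = 25600 ≡ 144 (mod 172)
  14^32 ≡ 144² = 20736 ≡ 96 (mod 172)
  14^64 ≡ 96² = 9216 ≡ 100 (mod 172)
  14^128 ≡ 100² = 10000 ≡ 24 (mod 172)
159 = 128 + 16 + 8 + 4 + 2 + 1, so 14^159 = 14^128 × 14^16 × 14^8 × 14^4 × 14^2 × 14^1 ≡ 24 × 144 × 160 × 60 × 24 × 14 (mod 172)
Multiplying step by step:
  24 × 144 = 3456 ≡ 16 (mod 172)
  16 × 160 = 2560 ≡ 152 (mod 172)
  152 × 60 = 9120 ≡ 4 (mod 172)
  4 × 24 = 96 ≡ 96 (mod 172)
  96 × 14 = 1344 ≡ 140 (mod 172)
Result: 14^159 ≡ 140 (mod 172)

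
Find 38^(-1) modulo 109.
66

Using Extended Euclidean Algorithm:
gcd(38, 109) = 1
Bezout coefficients: 38 × -43 + 109 × 15 = 1
So 38 × -43 ≡ 1 (mod 109)
The inverse is -43 mod 109 = 66
Verification: 38 × 66 = 2508 = 23 × 109 + 1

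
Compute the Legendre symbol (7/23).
(7/23) = 7^{11} mod 23 = -1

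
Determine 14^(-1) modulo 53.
14^(-1) ≡ 19 (mod 53). Verification: 14 × 19 = 266 ≡ 1 (mod 53)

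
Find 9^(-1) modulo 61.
34

Using Extended Euclidean Algorithm:
gcd(9, 61) = 1
Bezout coefficients: 9 × -27 + 61 × 4 = 1
So 9 × -27 ≡ 1 (mod 61)
The inverse is -27 mod 61 = 34
Verification: 9 × 34 = 306 = 5 × 61 + 1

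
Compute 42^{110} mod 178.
88

Using successive squaring:
Binary expansion of 110: 1101110
Powers of 42 mod 178 (each is the square of the previous):
  42^1 ≡ 42 (mod 178)
  42^2 ≡ 42² = 1764 ≡ 162 (mod 178)
  42^4 ≡ 162² = 26244 ≡ 78 (mod 178)
  42^8 ≡ 78² = 6084 ≡ 32 (mod 178)
  42^16 ≡ 32² = 1024 ≡ 134 (mod 178)
  42^32 ≡ 134² = 17956 ≡ 156 (mod 178)
  42^64 ≡ 156² = 24336 ≡ 128 (mod 178)
110 = 64 + 32 + 8 + 4 + 2, so 42^110 = 42^64 × 42^32 × 42^8 × 42^4 × 42^2 ≡ 128 × 156 × 32 × 78 × 162 (mod 178)
Multiplying step by step:
  128 × 156 = 19968 ≡ 32 (mod 178)
  32 × 32 = 1024 ≡ 134 (mod 178)
  134 × 78 = 10452 ≡ 128 (mod 178)
  128 × 162 = 20736 ≡ 88 (mod 178)
Result: 42^110 ≡ 88 (mod 178)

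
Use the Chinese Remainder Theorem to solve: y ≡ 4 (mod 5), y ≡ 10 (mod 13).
M = 5 × 13 = 65. M₁ = 13, y₁ ≡ 2 (mod 5). M₂ = 5, y₂ ≡ 8 (mod 13). y = 4×13×2 + 10×5×8 ≡ 49 (mod 65)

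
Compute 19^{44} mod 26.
3

Using successive squaring:
Binary expansion of 44: 101100
Powers of 19 mod 26 (each is the square of the previous):
  19^1 ≡ 19 (mod 26)
  19^2 ≡ 19² = 361 ≡ 23 (mod 26)
  19^4 ≡ 23² = 529 ≡ 9 (mod 26)
  19^8 ≡ 9² = 81 ≡ 3 (mod 26)
  19^16 ≡ 3² = 9 ≡ 9 (mod 26)
  19^32 ≡ 9² = 81 ≡ 3 (mod 26)
44 = 32 + 8 + 4, so 19^44 = 19^32 × 19^8 × 19^4 ≡ 3 × 3 × 9 (mod 26)
Multiplying step by step:
  3 × 3 = 9 ≡ 9 (mod 26)
  9 × 9 = 81 ≡ 3 (mod 26)
Result: 19^44 ≡ 3 (mod 26)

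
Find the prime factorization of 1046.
2 × 523

Divide by primes starting from smallest:
1046 ÷ 2 = 523
523 ÷ 523 = 1

1046 = 2 × 523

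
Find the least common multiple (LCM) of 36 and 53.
1908

First find GCD(36, 53) using the Euclidean algorithm:
36 = 0 × 53 + 36
53 = 1 × 36 + 17
36 = 2 × 17 + 2
17 = 8 × 2 + 1
2 = 2 × 1 + 0
GCD(36, 53) = 1

LCM formula: LCM(a, b) = (a × b) / GCD(a, b)
LCM(36, 53) = (36 × 53) / 1
LCM(36, 53) = 1908 / 1
LCM(36, 53) = 1908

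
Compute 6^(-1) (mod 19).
16

Using Extended Euclidean Algorithm:
gcd(6, 19) = 1
Bezout coefficients: 6 × -3 + 19 × 1 = 1
So 6 × -3 ≡ 1 (mod 19)
The inverse is -3 mod 19 = 16
Verification: 6 × 16 = 96 = 5 × 19 + 1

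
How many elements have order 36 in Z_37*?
Number of primitive roots mod 37 = φ(36) = 12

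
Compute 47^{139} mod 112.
47

Using successive squaring:
Binary expansion of 139: 10001011
Powers of 47 mod 112 (each is the square of the previous):
  47^1 ≡ 47 (mod 112)
  47^2 ≡ 47² = 2209 ≡ 81 (mod 112)
  47^4 ≡ 81² = 6561 ≡ 65 (mod 112)
  47^8 ≡ 65² = 4225 ≡ 81 (mod 112)
  47^16 ≡ 81² = 6561 ≡ 65 (mod 112)
  47^32 ≡ 65² = 4225 ≡ 81 (mod 112)
  47^64 ≡ 81² = 6561 ≡ 65 (mod 112)
  47^128 ≡ 65² = 4225 ≡ 81 (mod 112)
139 = 128 + 8 + 2 + 1, so 47^139 = 47^128 × 47^8 × 47^2 × 47^1 ≡ 81 × 81 × 81 × 47 (mod 112)
Multiplying step by step:
  81 × 81 = 6561 ≡ 65 (mod 112)
  65 × 81 = 5265 ≡ 1 (mod 112)
  1 × 47 = 47 ≡ 47 (mod 112)
Result: 47^139 ≡ 47 (mod 112)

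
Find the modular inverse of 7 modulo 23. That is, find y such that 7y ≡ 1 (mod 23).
10

Using Extended Euclidean Algorithm:
gcd(7, 23) = 1
Bezout coefficients: 7 × 10 + 23 × -3 = 1
So 7 × 10 ≡ 1 (mod 23)
The inverse is 10 mod 23 = 10
Verification: 7 × 10 = 70 = 3 × 23 + 1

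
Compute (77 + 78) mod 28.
15

(77 + 78) = 155
155 mod 28 = 15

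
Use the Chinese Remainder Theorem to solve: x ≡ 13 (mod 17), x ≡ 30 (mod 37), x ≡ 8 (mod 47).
2546

Using the Chinese Remainder Theorem:
M = product of moduli = 29563
For equation 1: M_1 = 1739, 1739 ≡ 5 (mod 17), inverse of 1739 mod 17 is 7 (check: 5 × 7 = 35 ≡ 1 (mod 17))
For equation 2: M_2 = 799, 799 ≡ 22 (mod 37), inverse of 799 mod 37 is 32 (check: 22 × 32 = 704 ≡ 1 (mod 37))
For equation 3: M_3 = 629, 629 ≡ 18 (mod 47), inverse of 629 mod 47 is 34 (check: 18 × 34 = 612 ≡ 1 (mod 47))
Combine: x ≡ Σ r_i×M_i×(M_i⁻¹ mod m_i) = 13×1739×7 + 30×799×32 + 8×629×34 = 158249 + 767040 + 171088 = 1096377
1096377 mod 29563 = 2546
x ≡ 2546 (mod 29563)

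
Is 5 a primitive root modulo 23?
p - 1 = 22 has prime divisors 2, 11. Check 5^(22/q) mod 23 for each: 5^(22/2) = 5^11 ≡ 22, 5^(22/11) = 5^2 ≡ 2 (mod 23). None of these is 1, so 5 has order 22 = φ(23), so it is a primitive root mod 23.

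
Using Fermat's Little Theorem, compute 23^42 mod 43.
By Fermat's Little Theorem, 23^{42} ≡ 1 (mod 43) since 43 is prime and gcd(23, 43) = 1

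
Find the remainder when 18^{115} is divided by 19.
By Fermat: 18^{18} ≡ 1 (mod 19). 115 = 6×18 + 7. So 18^{115} ≡ 18^{7} ≡ 18 (mod 19)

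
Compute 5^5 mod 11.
5 = 4 + 1 (binary 101). Repeated squaring mod 11: 5^1 ≡ 5; 5^2 ≡ 5² = 25 ≡ 3; 5^4 ≡ 3² = 9 ≡ 9. Multiply: 5^5 = 5^4 × 5^1 ≡ 9 × 5 (mod 11): 9 × 5 = 45 ≡ 1. So 5^5 ≡ 1 (mod 11).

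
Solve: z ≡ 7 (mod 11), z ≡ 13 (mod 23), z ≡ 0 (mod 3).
M = 11 × 23 × 3 = 759. M₁ = 69, y₁ ≡ 4 (mod 11). M₂ = 33, y₂ ≡ 7 (mod 23). M₃ = 253, y₃ ≡ 1 (mod 3). z = 7×69×4 + 13×33×7 + 0×253×1 ≡ 381 (mod 759)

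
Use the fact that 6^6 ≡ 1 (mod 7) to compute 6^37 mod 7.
By Fermat: 6^{6} ≡ 1 (mod 7). 37 = 6×6 + 1. So 6^{37} ≡ 6^{1} ≡ 6 (mod 7)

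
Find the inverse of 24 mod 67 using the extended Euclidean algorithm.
Extended GCD: 24(14) + 67(-5) = 1. So 24^(-1) ≡ 14 ≡ 14 (mod 67). Verify: 24 × 14 = 336 ≡ 1 (mod 67)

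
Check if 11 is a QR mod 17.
By Euler's criterion: 11^{8} ≡ 16 (mod 17). Since this equals -1 (≡ 16), 11 is not a QR.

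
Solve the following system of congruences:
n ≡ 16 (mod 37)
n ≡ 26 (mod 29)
867

Using the Chinese Remainder Theorem:
M = product of moduli = 1073
For equation 1: M_1 = 29, 29 ≡ 29 (mod 37), inverse of 29 mod 37 is 23 (check: 29 × 23 = 667 ≡ 1 (mod 37))
For equation 2: M_2 = 37, 37 ≡ 8 (mod 29), inverse of 37 mod 29 is 11 (check: 8 × 11 = 88 ≡ 1 (mod 29))
Combine: n ≡ Σ r_i×M_i×(M_i⁻¹ mod m_i) = 16×29×23 + 26×37×11 = 10672 + 10582 = 21254
21254 mod 1073 = 867
n ≡ 867 (mod 1073)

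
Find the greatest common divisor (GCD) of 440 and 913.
11

Using the Euclidean algorithm:
440 = 0 × 913 + 440
913 = 2 × 440 + 33
440 = 13 × 33 + 11
33 = 3 × 11 + 0

GCD(440, 913) = 11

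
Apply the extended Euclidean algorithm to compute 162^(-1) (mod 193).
Extended GCD: 162(56) + 193(-47) = 1. So 162^(-1) ≡ 56 ≡ 56 (mod 193). Verify: 162 × 56 = 9072 ≡ 1 (mod 193)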